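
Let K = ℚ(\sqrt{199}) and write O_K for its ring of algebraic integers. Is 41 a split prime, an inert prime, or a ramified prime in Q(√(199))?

41 remains inert

Since 199 ≢ 1 mod 4, the ring of integers is ℤ[√199] with discriminant 4·199 = 796.
disc(K) = 796 is not divisible by 41; 41 is unramified.
Euler's criterion: 199^20 mod 41 = 40. Thus (199|41) = -1.
Legendre symbol -1 ⇒ 41 is inert.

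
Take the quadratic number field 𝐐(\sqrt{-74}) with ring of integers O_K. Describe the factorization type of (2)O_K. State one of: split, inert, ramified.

p ramifies

-74 mod 4 = 2, hence disc K = 4·(-74) = -296 and O_K = ℤ[√-74].
Ramification test: 2 | -296. The prime 2 ramifies in K.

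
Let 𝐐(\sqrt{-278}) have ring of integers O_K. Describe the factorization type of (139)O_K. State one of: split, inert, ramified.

-278 mod 4 = 2, hence disc K = 4·(-278) = -1112 and O_K = ℤ[√-278].
139 divides disc(K) = -1112, so 139 ramifies.

ramified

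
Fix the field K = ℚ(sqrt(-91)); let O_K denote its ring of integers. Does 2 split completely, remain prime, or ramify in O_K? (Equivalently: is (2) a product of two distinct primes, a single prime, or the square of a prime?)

d = -91 ≡ 1 (mod 4), so O_K = ℤ[(1+√-91)/2] and disc(K) = d = -91.
2 ∤ -91, so 2 is unramified.
For p = 2 with d ≡ 1 (mod 4): d mod 8 = 5, so 2 is inert.

inert — (2) stays prime in O_K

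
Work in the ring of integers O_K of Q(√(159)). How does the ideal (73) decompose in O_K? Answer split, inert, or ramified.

159 mod 4 = 3, hence disc K = 4·159 = 636 and O_K = ℤ[√159].
Since gcd(73, 636) = 1 the prime 73 does not ramify.
(159/73) = 13^36 mod 73 = 72, giving Legendre symbol -1.
(159/73) = -1, so 73 is inert.

remains prime (inert)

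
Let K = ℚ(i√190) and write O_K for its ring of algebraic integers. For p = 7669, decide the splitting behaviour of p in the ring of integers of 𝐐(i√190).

7669 splits in O_K

-190 mod 4 = 2, hence disc K = 4·(-190) = -760 and O_K = ℤ[√-190].
Since gcd(7669, -760) = 1 the prime 7669 does not ramify.
Legendre symbol by Euler's criterion: (-190/7669) ≡ (-190)^3834 ≡ 1 (mod 7669), i.e. (-190/7669) = 1.
Legendre symbol 1 ⇒ 7669 is split.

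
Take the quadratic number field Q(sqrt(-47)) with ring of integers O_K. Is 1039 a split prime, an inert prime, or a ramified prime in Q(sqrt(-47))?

inert

d = -47 ≡ 1 (mod 4), so O_K = ℤ[(1+√-47)/2] and disc(K) = d = -47.
disc(K) = -47 is not divisible by 1039; 1039 is unramified.
(-47/1039) = 992^519 mod 1039 = 1038, giving Legendre symbol -1.
(-47/1039) = -1, so 1039 is inert.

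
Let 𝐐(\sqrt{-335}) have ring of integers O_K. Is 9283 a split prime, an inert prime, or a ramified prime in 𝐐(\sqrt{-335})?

-335 mod 4 = 1, hence disc K = -335 and O_K = ℤ[(1+√-335)/2].
Since gcd(9283, -335) = 1 the prime 9283 does not ramify.
(-335/9283) = 8948^4641 mod 9283 = 9282, giving Legendre symbol -1.
(-335/9283) = -1, so 9283 is inert.

remains prime (inert)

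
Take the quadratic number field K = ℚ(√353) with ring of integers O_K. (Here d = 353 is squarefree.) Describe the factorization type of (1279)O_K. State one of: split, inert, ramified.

inert

353 mod 4 = 1, hence disc K = 353 and O_K = ℤ[(1+√353)/2].
disc(K) = 353 is not divisible by 1279; 1279 is unramified.
Compute (353/1279) via Euler: 353^((1279-1)/2) mod 1279 = 1278, so (353/1279) = -1.
d is a non-residue mod p, hence 1279 remains inert in O_K.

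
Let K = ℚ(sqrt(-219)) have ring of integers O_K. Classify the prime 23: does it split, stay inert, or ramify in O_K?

d = -219 ≡ 1 (mod 4), so O_K = ℤ[(1+√-219)/2] and disc(K) = d = -219.
Since gcd(23, -219) = 1 the prime 23 does not ramify.
Compute (-219/23) via Euler: 11^((23-1)/2) mod 23 = 22, so (-219/23) = -1.
(-219/23) = -1, so 23 is inert.

p is inert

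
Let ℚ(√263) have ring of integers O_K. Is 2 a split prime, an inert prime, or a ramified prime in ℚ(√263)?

2 is ramified

Since 263 ≢ 1 mod 4, the ring of integers is ℤ[√263] with discriminant 4·263 = 1052.
2 divides disc(K) = 1052, so 2 ramifies.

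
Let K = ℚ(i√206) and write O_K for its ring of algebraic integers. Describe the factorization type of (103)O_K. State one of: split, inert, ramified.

-206 mod 4 = 2, hence disc K = 4·(-206) = -824 and O_K = ℤ[√-206].
103 divides disc(K) = -824, so 103 ramifies.

p ramifies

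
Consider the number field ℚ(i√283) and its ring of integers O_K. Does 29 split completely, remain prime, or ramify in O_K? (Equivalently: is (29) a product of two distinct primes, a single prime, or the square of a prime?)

splits completely

d = -283 ≡ 1 (mod 4), so O_K = ℤ[(1+√-283)/2] and disc(K) = d = -283.
Since gcd(29, -283) = 1 the prime 29 does not ramify.
Legendre symbol by Euler's criterion: (-283/29) ≡ (-283)^14 ≡ 1 (mod 29), i.e. (-283/29) = 1.
d is a quadratic residue mod p, hence 29 splits in O_K.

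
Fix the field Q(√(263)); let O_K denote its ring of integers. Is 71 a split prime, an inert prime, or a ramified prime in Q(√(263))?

splits completely

263 mod 4 = 3, hence disc K = 4·263 = 1052 and O_K = ℤ[√263].
disc(K) = 1052 is not divisible by 71; 71 is unramified.
(263/71) = 50^35 mod 71 = 1, giving Legendre symbol 1.
(263/71) = 1, so 71 splits.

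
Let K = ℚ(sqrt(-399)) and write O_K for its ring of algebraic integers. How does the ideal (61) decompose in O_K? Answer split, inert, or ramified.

inert

-399 mod 4 = 1, hence disc K = -399 and O_K = ℤ[(1+√-399)/2].
61 ∤ -399, so 61 is unramified.
Compute (-399/61) via Euler: 28^((61-1)/2) mod 61 = 60, so (-399/61) = -1.
Legendre symbol -1 ⇒ 61 is inert.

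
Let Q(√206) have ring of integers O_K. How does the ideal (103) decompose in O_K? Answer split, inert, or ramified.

Since 206 ≢ 1 mod 4, the ring of integers is ℤ[√206] with discriminant 4·206 = 824.
103 divides disc(K) = 824, so 103 ramifies.

ramified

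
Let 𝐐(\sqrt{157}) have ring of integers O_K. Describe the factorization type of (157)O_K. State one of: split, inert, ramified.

Since 157 ≡ 1 mod 4, the ring of integers is ℤ[(1+√157)/2] with discriminant 157.
disc(K) = 157 = 157·1, so p = 157 is ramified.

ramified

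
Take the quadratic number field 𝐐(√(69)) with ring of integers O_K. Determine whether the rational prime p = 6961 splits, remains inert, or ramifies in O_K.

inert

d = 69 ≡ 1 (mod 4), so O_K = ℤ[(1+√69)/2] and disc(K) = d = 69.
6961 ∤ 69, so 6961 is unramified.
Compute (69/6961) via Euler: 69^((6961-1)/2) mod 6961 = 6960, so (69/6961) = -1.
Legendre symbol -1 ⇒ 6961 is inert.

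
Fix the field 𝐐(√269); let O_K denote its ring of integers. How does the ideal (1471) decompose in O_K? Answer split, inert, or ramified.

Since 269 ≡ 1 mod 4, the ring of integers is ℤ[(1+√269)/2] with discriminant 269.
Since gcd(1471, 269) = 1 the prime 1471 does not ramify.
Euler's criterion: 269^735 mod 1471 = 1. Thus (269|1471) = 1.
Legendre symbol 1 ⇒ 1471 is split.

1471 splits in O_K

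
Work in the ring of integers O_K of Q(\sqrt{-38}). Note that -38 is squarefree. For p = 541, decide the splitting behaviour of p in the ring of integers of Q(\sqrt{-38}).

d = -38 ≡ 2 (mod 4), so O_K = ℤ[√-38] and disc(K) = 4d = -152.
541 ∤ -152, so 541 is unramified.
Euler's criterion: (-38)^270 mod 541 = 540. Thus (-38|541) = -1.
(-38/541) = -1, so 541 is inert.

541 remains inert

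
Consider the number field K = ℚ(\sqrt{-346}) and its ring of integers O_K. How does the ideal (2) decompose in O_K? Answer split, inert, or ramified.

-346 mod 4 = 2, hence disc K = 4·(-346) = -1384 and O_K = ℤ[√-346].
Ramification test: 2 | -1384. The prime 2 ramifies in K.

p ramifies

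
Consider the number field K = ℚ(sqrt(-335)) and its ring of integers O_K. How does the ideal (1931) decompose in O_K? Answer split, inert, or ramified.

split — (1931) = 𝔭₁𝔭₂ with 𝔭₁ ≠ 𝔭₂

d = -335 ≡ 1 (mod 4), so O_K = ℤ[(1+√-335)/2] and disc(K) = d = -335.
Since gcd(1931, -335) = 1 the prime 1931 does not ramify.
Euler's criterion: (-335)^965 mod 1931 = 1. Thus (-335|1931) = 1.
(-335/1931) = 1, so 1931 splits.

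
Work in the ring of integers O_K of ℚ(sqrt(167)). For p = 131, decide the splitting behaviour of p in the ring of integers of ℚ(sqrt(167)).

Since 167 ≢ 1 mod 4, the ring of integers is ℤ[√167] with discriminant 4·167 = 668.
Since gcd(131, 668) = 1 the prime 131 does not ramify.
Legendre symbol by Euler's criterion: (167/131) ≡ 167^65 ≡ 1 (mod 131), i.e. (167/131) = 1.
Legendre symbol 1 ⇒ 131 is split.

split — (131) = 𝔭₁𝔭₂ with 𝔭₁ ≠ 𝔭₂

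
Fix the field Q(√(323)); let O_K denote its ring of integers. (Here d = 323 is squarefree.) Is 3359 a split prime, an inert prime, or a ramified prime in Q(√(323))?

remains prime (inert)

Since 323 ≢ 1 mod 4, the ring of integers is ℤ[√323] with discriminant 4·323 = 1292.
Since gcd(3359, 1292) = 1 the prime 3359 does not ramify.
Euler's criterion: 323^1679 mod 3359 = 3358. Thus (323|3359) = -1.
d is a non-residue mod p, hence 3359 remains inert in O_K.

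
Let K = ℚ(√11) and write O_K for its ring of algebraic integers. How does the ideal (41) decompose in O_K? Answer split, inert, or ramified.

Since 11 ≢ 1 mod 4, the ring of integers is ℤ[√11] with discriminant 4·11 = 44.
41 ∤ 44, so 41 is unramified.
Euler's criterion: 11^20 mod 41 = 40. Thus (11|41) = -1.
Legendre symbol -1 ⇒ 41 is inert.

41 remains inert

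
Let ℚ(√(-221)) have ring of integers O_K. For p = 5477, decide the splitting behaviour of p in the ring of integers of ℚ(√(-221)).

Since -221 ≢ 1 mod 4, the ring of integers is ℤ[√-221] with discriminant 4·(-221) = -884.
5477 ∤ -884, so 5477 is unramified.
(-221/5477) = 5256^2738 mod 5477 = 5476, giving Legendre symbol -1.
d is a non-residue mod p, hence 5477 remains inert in O_K.

inert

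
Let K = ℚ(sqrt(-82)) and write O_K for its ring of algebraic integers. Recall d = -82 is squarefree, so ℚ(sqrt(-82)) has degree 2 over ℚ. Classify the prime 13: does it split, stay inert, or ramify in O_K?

-82 mod 4 = 2, hence disc K = 4·(-82) = -328 and O_K = ℤ[√-82].
Since gcd(13, -328) = 1 the prime 13 does not ramify.
(-82/13) = 9^6 mod 13 = 1, giving Legendre symbol 1.
(-82/13) = 1, so 13 splits.

split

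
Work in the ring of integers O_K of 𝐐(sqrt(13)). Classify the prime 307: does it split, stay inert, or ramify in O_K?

inert

13 mod 4 = 1, hence disc K = 13 and O_K = ℤ[(1+√13)/2].
307 ∤ 13, so 307 is unramified.
Euler's criterion: 13^153 mod 307 = 306. Thus (13|307) = -1.
Legendre symbol -1 ⇒ 307 is inert.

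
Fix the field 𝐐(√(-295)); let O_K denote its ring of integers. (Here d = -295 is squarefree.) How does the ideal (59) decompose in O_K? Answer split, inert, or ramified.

59 is ramified

d = -295 ≡ 1 (mod 4), so O_K = ℤ[(1+√-295)/2] and disc(K) = d = -295.
59 divides disc(K) = -295, so 59 ramifies.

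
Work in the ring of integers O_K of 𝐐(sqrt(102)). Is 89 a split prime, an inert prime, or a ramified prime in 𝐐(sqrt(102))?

remains prime (inert)

102 mod 4 = 2, hence disc K = 4·102 = 408 and O_K = ℤ[√102].
disc(K) = 408 is not divisible by 89; 89 is unramified.
Euler's criterion: 102^44 mod 89 = 88. Thus (102|89) = -1.
(102/89) = -1, so 89 is inert.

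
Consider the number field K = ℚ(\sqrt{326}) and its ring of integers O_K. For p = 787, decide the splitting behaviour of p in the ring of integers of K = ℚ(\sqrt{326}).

d = 326 ≡ 2 (mod 4), so O_K = ℤ[√326] and disc(K) = 4d = 1304.
Since gcd(787, 1304) = 1 the prime 787 does not ramify.
Legendre symbol by Euler's criterion: (326/787) ≡ 326^393 ≡ 1 (mod 787), i.e. (326/787) = 1.
(326/787) = 1, so 787 splits.

p splits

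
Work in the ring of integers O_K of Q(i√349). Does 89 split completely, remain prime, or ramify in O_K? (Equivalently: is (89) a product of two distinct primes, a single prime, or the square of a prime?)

89 remains inert

-349 mod 4 = 3, hence disc K = 4·(-349) = -1396 and O_K = ℤ[√-349].
89 ∤ -1396, so 89 is unramified.
Legendre symbol by Euler's criterion: (-349/89) ≡ (-349)^44 ≡ 88 (mod 89), i.e. (-349/89) = -1.
d is a non-residue mod p, hence 89 remains inert in O_K.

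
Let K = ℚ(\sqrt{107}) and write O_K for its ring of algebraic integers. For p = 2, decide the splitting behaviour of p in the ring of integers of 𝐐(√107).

d = 107 ≡ 3 (mod 4), so O_K = ℤ[√107] and disc(K) = 4d = 428.
Ramification test: 2 | 428. The prime 2 ramifies in K.

2 is ramified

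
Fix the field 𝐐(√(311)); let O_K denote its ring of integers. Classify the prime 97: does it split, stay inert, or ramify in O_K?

Since 311 ≢ 1 mod 4, the ring of integers is ℤ[√311] with discriminant 4·311 = 1244.
disc(K) = 1244 is not divisible by 97; 97 is unramified.
Compute (311/97) via Euler: 20^((97-1)/2) mod 97 = 96, so (311/97) = -1.
Legendre symbol -1 ⇒ 97 is inert.

97 remains inert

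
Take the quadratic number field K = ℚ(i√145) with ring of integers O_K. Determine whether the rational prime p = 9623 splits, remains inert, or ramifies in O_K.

Since -145 ≢ 1 mod 4, the ring of integers is ℤ[√-145] with discriminant 4·(-145) = -580.
9623 ∤ -580, so 9623 is unramified.
Legendre symbol by Euler's criterion: (-145/9623) ≡ (-145)^4811 ≡ 1 (mod 9623), i.e. (-145/9623) = 1.
Legendre symbol 1 ⇒ 9623 is split.

9623 splits in O_K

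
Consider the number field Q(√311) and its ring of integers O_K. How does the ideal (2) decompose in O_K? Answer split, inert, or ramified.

p ramifies

Since 311 ≢ 1 mod 4, the ring of integers is ℤ[√311] with discriminant 4·311 = 1244.
2 divides disc(K) = 1244, so 2 ramifies.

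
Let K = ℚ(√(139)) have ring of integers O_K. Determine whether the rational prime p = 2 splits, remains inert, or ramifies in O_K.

d = 139 ≡ 3 (mod 4), so O_K = ℤ[√139] and disc(K) = 4d = 556.
2 divides disc(K) = 556, so 2 ramifies.

ramified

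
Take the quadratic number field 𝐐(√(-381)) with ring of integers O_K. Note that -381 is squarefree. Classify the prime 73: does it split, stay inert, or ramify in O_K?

-381 mod 4 = 3, hence disc K = 4·(-381) = -1524 and O_K = ℤ[√-381].
Since gcd(73, -1524) = 1 the prime 73 does not ramify.
Legendre symbol by Euler's criterion: (-381/73) ≡ (-381)^36 ≡ 1 (mod 73), i.e. (-381/73) = 1.
Legendre symbol 1 ⇒ 73 is split.

splits completely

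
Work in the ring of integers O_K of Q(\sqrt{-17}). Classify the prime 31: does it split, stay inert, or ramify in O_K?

split

-17 mod 4 = 3, hence disc K = 4·(-17) = -68 and O_K = ℤ[√-17].
Since gcd(31, -68) = 1 the prime 31 does not ramify.
(-17/31) = 14^15 mod 31 = 1, giving Legendre symbol 1.
d is a quadratic residue mod p, hence 31 splits in O_K.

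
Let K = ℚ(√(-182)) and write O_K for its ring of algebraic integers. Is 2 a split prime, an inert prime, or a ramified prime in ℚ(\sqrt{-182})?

p ramifies

d = -182 ≡ 2 (mod 4), so O_K = ℤ[√-182] and disc(K) = 4d = -728.
2 divides disc(K) = -728, so 2 ramifies.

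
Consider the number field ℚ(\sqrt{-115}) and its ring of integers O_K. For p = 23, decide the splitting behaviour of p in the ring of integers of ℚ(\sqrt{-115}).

p ramifies

d = -115 ≡ 1 (mod 4), so O_K = ℤ[(1+√-115)/2] and disc(K) = d = -115.
Ramification test: 23 | -115. The prime 23 ramifies in K.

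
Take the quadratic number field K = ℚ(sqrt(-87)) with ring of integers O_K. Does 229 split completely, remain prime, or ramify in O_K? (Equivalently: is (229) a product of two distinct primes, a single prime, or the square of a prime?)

d = -87 ≡ 1 (mod 4), so O_K = ℤ[(1+√-87)/2] and disc(K) = d = -87.
disc(K) = -87 is not divisible by 229; 229 is unramified.
Legendre symbol by Euler's criterion: (-87/229) ≡ (-87)^114 ≡ 228 (mod 229), i.e. (-87/229) = -1.
d is a non-residue mod p, hence 229 remains inert in O_K.

inert — (229) stays prime in O_K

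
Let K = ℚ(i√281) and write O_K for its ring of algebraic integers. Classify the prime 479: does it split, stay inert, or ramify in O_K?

split

-281 mod 4 = 3, hence disc K = 4·(-281) = -1124 and O_K = ℤ[√-281].
479 ∤ -1124, so 479 is unramified.
Euler's criterion: (-281)^239 mod 479 = 1. Thus (-281|479) = 1.
Legendre symbol 1 ⇒ 479 is split.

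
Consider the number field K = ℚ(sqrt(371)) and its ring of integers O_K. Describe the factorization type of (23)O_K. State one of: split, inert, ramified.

p splits

Since 371 ≢ 1 mod 4, the ring of integers is ℤ[√371] with discriminant 4·371 = 1484.
Since gcd(23, 1484) = 1 the prime 23 does not ramify.
Compute (371/23) via Euler: 3^((23-1)/2) mod 23 = 1, so (371/23) = 1.
Legendre symbol 1 ⇒ 23 is split.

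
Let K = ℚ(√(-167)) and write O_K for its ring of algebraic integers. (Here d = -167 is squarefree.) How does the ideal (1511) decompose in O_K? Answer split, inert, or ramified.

d = -167 ≡ 1 (mod 4), so O_K = ℤ[(1+√-167)/2] and disc(K) = d = -167.
1511 ∤ -167, so 1511 is unramified.
(-167/1511) = 1344^755 mod 1511 = 1, giving Legendre symbol 1.
Legendre symbol 1 ⇒ 1511 is split.

1511 splits in O_K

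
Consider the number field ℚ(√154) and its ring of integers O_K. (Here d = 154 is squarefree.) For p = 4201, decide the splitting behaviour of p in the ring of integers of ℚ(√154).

154 mod 4 = 2, hence disc K = 4·154 = 616 and O_K = ℤ[√154].
disc(K) = 616 is not divisible by 4201; 4201 is unramified.
(154/4201) = 154^2100 mod 4201 = 4200, giving Legendre symbol -1.
Legendre symbol -1 ⇒ 4201 is inert.

4201 remains inert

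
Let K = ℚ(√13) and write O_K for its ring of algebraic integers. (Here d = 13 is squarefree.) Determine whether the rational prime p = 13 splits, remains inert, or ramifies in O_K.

ramified — (13) = 𝔭²

Since 13 ≡ 1 mod 4, the ring of integers is ℤ[(1+√13)/2] with discriminant 13.
disc(K) = 13 = 13·1, so p = 13 is ramified.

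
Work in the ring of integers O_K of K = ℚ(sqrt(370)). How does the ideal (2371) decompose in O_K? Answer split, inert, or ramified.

Since 370 ≢ 1 mod 4, the ring of integers is ℤ[√370] with discriminant 4·370 = 1480.
disc(K) = 1480 is not divisible by 2371; 2371 is unramified.
Euler's criterion: 370^1185 mod 2371 = 2370. Thus (370|2371) = -1.
(370/2371) = -1, so 2371 is inert.

inert — (2371) stays prime in O_K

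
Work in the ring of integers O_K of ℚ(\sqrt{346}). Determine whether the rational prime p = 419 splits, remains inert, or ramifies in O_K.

Since 346 ≢ 1 mod 4, the ring of integers is ℤ[√346] with discriminant 4·346 = 1384.
disc(K) = 1384 is not divisible by 419; 419 is unramified.
Legendre symbol by Euler's criterion: (346/419) ≡ 346^209 ≡ 418 (mod 419), i.e. (346/419) = -1.
Legendre symbol -1 ⇒ 419 is inert.

remains prime (inert)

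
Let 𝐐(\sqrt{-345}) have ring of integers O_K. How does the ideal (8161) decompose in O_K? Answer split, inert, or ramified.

Since -345 ≢ 1 mod 4, the ring of integers is ℤ[√-345] with discriminant 4·(-345) = -1380.
Since gcd(8161, -1380) = 1 the prime 8161 does not ramify.
Euler's criterion: (-345)^4080 mod 8161 = 8160. Thus (-345|8161) = -1.
d is a non-residue mod p, hence 8161 remains inert in O_K.

inert — (8161) stays prime in O_K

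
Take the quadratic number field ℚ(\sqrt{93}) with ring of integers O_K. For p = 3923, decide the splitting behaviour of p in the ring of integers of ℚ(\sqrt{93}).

split

93 mod 4 = 1, hence disc K = 93 and O_K = ℤ[(1+√93)/2].
Since gcd(3923, 93) = 1 the prime 3923 does not ramify.
Euler's criterion: 93^1961 mod 3923 = 1. Thus (93|3923) = 1.
(93/3923) = 1, so 3923 splits.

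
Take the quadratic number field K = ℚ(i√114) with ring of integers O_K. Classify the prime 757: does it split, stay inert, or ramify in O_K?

-114 mod 4 = 2, hence disc K = 4·(-114) = -456 and O_K = ℤ[√-114].
Since gcd(757, -456) = 1 the prime 757 does not ramify.
Legendre symbol by Euler's criterion: (-114/757) ≡ (-114)^378 ≡ 756 (mod 757), i.e. (-114/757) = -1.
d is a non-residue mod p, hence 757 remains inert in O_K.

remains prime (inert)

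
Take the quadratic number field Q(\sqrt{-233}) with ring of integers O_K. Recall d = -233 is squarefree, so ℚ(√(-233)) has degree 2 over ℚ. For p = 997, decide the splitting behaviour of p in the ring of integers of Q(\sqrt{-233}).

p is inert

-233 mod 4 = 3, hence disc K = 4·(-233) = -932 and O_K = ℤ[√-233].
997 ∤ -932, so 997 is unramified.
Euler's criterion: (-233)^498 mod 997 = 996. Thus (-233|997) = -1.
Legendre symbol -1 ⇒ 997 is inert.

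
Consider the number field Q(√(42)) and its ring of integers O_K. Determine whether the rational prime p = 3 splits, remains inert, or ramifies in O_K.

42 mod 4 = 2, hence disc K = 4·42 = 168 and O_K = ℤ[√42].
disc(K) = 168 = 3·56, so p = 3 is ramified.

ramified — (3) = 𝔭²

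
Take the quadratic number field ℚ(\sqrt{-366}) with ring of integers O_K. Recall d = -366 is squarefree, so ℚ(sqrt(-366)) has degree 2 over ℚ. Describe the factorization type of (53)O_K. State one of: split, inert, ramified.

inert

d = -366 ≡ 2 (mod 4), so O_K = ℤ[√-366] and disc(K) = 4d = -1464.
disc(K) = -1464 is not divisible by 53; 53 is unramified.
Euler's criterion: (-366)^26 mod 53 = 52. Thus (-366|53) = -1.
(-366/53) = -1, so 53 is inert.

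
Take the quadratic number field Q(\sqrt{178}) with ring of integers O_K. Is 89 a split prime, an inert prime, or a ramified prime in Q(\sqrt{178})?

d = 178 ≡ 2 (mod 4), so O_K = ℤ[√178] and disc(K) = 4d = 712.
Ramification test: 89 | 712. The prime 89 ramifies in K.

p ramifies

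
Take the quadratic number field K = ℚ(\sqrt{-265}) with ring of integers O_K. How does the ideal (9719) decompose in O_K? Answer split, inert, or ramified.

split — (9719) = 𝔭₁𝔭₂ with 𝔭₁ ≠ 𝔭₂

-265 mod 4 = 3, hence disc K = 4·(-265) = -1060 and O_K = ℤ[√-265].
Since gcd(9719, -1060) = 1 the prime 9719 does not ramify.
Legendre symbol by Euler's criterion: (-265/9719) ≡ (-265)^4859 ≡ 1 (mod 9719), i.e. (-265/9719) = 1.
d is a quadratic residue mod p, hence 9719 splits in O_K.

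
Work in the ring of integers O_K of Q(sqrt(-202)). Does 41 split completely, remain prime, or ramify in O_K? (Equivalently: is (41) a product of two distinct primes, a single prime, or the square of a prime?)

remains prime (inert)

Since -202 ≢ 1 mod 4, the ring of integers is ℤ[√-202] with discriminant 4·(-202) = -808.
disc(K) = -808 is not divisible by 41; 41 is unramified.
Euler's criterion: (-202)^20 mod 41 = 40. Thus (-202|41) = -1.
(-202/41) = -1, so 41 is inert.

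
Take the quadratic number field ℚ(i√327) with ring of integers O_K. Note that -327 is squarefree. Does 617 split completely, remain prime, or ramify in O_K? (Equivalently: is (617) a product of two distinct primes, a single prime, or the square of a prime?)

617 splits in O_K

Since -327 ≡ 1 mod 4, the ring of integers is ℤ[(1+√-327)/2] with discriminant -327.
617 ∤ -327, so 617 is unramified.
Compute (-327/617) via Euler: 290^((617-1)/2) mod 617 = 1, so (-327/617) = 1.
Legendre symbol 1 ⇒ 617 is split.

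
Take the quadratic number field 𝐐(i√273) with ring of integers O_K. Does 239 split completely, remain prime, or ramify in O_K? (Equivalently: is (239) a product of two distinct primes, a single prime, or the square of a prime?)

Since -273 ≢ 1 mod 4, the ring of integers is ℤ[√-273] with discriminant 4·(-273) = -1092.
Since gcd(239, -1092) = 1 the prime 239 does not ramify.
Compute (-273/239) via Euler: 205^((239-1)/2) mod 239 = 238, so (-273/239) = -1.
d is a non-residue mod p, hence 239 remains inert in O_K.

inert — (239) stays prime in O_K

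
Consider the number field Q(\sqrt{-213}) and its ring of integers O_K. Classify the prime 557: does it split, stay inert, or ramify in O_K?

d = -213 ≡ 3 (mod 4), so O_K = ℤ[√-213] and disc(K) = 4d = -852.
disc(K) = -852 is not divisible by 557; 557 is unramified.
Legendre symbol by Euler's criterion: (-213/557) ≡ (-213)^278 ≡ 556 (mod 557), i.e. (-213/557) = -1.
d is a non-residue mod p, hence 557 remains inert in O_K.

inert — (557) stays prime in O_K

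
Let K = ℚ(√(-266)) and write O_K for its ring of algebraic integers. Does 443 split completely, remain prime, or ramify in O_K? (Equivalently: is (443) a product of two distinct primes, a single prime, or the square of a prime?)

d = -266 ≡ 2 (mod 4), so O_K = ℤ[√-266] and disc(K) = 4d = -1064.
Since gcd(443, -1064) = 1 the prime 443 does not ramify.
Euler's criterion: (-266)^221 mod 443 = 1. Thus (-266|443) = 1.
d is a quadratic residue mod p, hence 443 splits in O_K.

split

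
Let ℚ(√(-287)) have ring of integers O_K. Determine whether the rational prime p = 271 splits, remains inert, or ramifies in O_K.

-287 mod 4 = 1, hence disc K = -287 and O_K = ℤ[(1+√-287)/2].
Since gcd(271, -287) = 1 the prime 271 does not ramify.
Compute (-287/271) via Euler: 255^((271-1)/2) mod 271 = 270, so (-287/271) = -1.
(-287/271) = -1, so 271 is inert.

remains prime (inert)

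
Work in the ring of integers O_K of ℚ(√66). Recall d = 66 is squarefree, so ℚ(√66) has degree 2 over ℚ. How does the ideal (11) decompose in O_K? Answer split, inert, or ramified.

ramified — (11) = 𝔭²

d = 66 ≡ 2 (mod 4), so O_K = ℤ[√66] and disc(K) = 4d = 264.
disc(K) = 264 = 11·24, so p = 11 is ramified.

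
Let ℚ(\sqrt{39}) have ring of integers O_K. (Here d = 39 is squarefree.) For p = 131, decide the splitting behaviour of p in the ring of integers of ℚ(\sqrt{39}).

Since 39 ≢ 1 mod 4, the ring of integers is ℤ[√39] with discriminant 4·39 = 156.
131 ∤ 156, so 131 is unramified.
Compute (39/131) via Euler: 39^((131-1)/2) mod 131 = 1, so (39/131) = 1.
Legendre symbol 1 ⇒ 131 is split.

splits completely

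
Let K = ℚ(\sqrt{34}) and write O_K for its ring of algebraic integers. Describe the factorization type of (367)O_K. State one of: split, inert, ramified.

367 remains inert

34 mod 4 = 2, hence disc K = 4·34 = 136 and O_K = ℤ[√34].
disc(K) = 136 is not divisible by 367; 367 is unramified.
Compute (34/367) via Euler: 34^((367-1)/2) mod 367 = 366, so (34/367) = -1.
Legendre symbol -1 ⇒ 367 is inert.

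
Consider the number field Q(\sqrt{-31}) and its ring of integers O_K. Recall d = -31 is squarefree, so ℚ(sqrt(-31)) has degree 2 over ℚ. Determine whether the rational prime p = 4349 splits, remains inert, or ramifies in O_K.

4349 splits in O_K

-31 mod 4 = 1, hence disc K = -31 and O_K = ℤ[(1+√-31)/2].
4349 ∤ -31, so 4349 is unramified.
Euler's criterion: (-31)^2174 mod 4349 = 1. Thus (-31|4349) = 1.
(-31/4349) = 1, so 4349 splits.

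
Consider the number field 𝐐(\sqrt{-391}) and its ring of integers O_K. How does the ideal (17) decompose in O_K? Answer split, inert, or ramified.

ramified

d = -391 ≡ 1 (mod 4), so O_K = ℤ[(1+√-391)/2] and disc(K) = d = -391.
Ramification test: 17 | -391. The prime 17 ramifies in K.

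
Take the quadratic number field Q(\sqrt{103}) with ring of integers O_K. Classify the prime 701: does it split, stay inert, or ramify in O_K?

split — (701) = 𝔭₁𝔭₂ with 𝔭₁ ≠ 𝔭₂

d = 103 ≡ 3 (mod 4), so O_K = ℤ[√103] and disc(K) = 4d = 412.
701 ∤ 412, so 701 is unramified.
Legendre symbol by Euler's criterion: (103/701) ≡ 103^350 ≡ 1 (mod 701), i.e. (103/701) = 1.
Legendre symbol 1 ⇒ 701 is split.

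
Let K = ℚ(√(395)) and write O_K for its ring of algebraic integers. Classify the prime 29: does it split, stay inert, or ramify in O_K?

29 remains inert

Since 395 ≢ 1 mod 4, the ring of integers is ℤ[√395] with discriminant 4·395 = 1580.
29 ∤ 1580, so 29 is unramified.
Compute (395/29) via Euler: 18^((29-1)/2) mod 29 = 28, so (395/29) = -1.
d is a non-residue mod p, hence 29 remains inert in O_K.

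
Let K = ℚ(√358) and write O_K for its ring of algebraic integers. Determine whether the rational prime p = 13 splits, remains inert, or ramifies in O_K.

inert

d = 358 ≡ 2 (mod 4), so O_K = ℤ[√358] and disc(K) = 4d = 1432.
13 ∤ 1432, so 13 is unramified.
Legendre symbol by Euler's criterion: (358/13) ≡ 358^6 ≡ 12 (mod 13), i.e. (358/13) = -1.
d is a non-residue mod p, hence 13 remains inert in O_K.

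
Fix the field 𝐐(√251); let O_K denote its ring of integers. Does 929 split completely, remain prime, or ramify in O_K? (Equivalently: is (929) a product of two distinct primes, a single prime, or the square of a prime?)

inert

Since 251 ≢ 1 mod 4, the ring of integers is ℤ[√251] with discriminant 4·251 = 1004.
disc(K) = 1004 is not divisible by 929; 929 is unramified.
(251/929) = 251^464 mod 929 = 928, giving Legendre symbol -1.
(251/929) = -1, so 929 is inert.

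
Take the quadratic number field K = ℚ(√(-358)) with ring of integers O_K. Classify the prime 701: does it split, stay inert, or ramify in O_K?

701 splits in O_K

Since -358 ≢ 1 mod 4, the ring of integers is ℤ[√-358] with discriminant 4·(-358) = -1432.
Since gcd(701, -1432) = 1 the prime 701 does not ramify.
Euler's criterion: (-358)^350 mod 701 = 1. Thus (-358|701) = 1.
Legendre symbol 1 ⇒ 701 is split.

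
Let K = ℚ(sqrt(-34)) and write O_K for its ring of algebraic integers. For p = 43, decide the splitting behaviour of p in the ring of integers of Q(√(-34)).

p splits

d = -34 ≡ 2 (mod 4), so O_K = ℤ[√-34] and disc(K) = 4d = -136.
43 ∤ -136, so 43 is unramified.
(-34/43) = 9^21 mod 43 = 1, giving Legendre symbol 1.
(-34/43) = 1, so 43 splits.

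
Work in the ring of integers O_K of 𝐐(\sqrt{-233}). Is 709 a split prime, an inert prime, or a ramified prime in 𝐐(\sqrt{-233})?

inert

-233 mod 4 = 3, hence disc K = 4·(-233) = -932 and O_K = ℤ[√-233].
Since gcd(709, -932) = 1 the prime 709 does not ramify.
Legendre symbol by Euler's criterion: (-233/709) ≡ (-233)^354 ≡ 708 (mod 709), i.e. (-233/709) = -1.
(-233/709) = -1, so 709 is inert.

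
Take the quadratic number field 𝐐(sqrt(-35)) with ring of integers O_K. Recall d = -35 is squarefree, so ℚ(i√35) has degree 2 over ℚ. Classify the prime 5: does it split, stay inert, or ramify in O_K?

d = -35 ≡ 1 (mod 4), so O_K = ℤ[(1+√-35)/2] and disc(K) = d = -35.
Ramification test: 5 | -35. The prime 5 ramifies in K.

ramified — (5) = 𝔭²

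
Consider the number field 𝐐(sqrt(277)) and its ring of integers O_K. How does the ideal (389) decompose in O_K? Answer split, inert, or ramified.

277 mod 4 = 1, hence disc K = 277 and O_K = ℤ[(1+√277)/2].
Since gcd(389, 277) = 1 the prime 389 does not ramify.
Legendre symbol by Euler's criterion: (277/389) ≡ 277^194 ≡ 1 (mod 389), i.e. (277/389) = 1.
Legendre symbol 1 ⇒ 389 is split.

389 splits in O_K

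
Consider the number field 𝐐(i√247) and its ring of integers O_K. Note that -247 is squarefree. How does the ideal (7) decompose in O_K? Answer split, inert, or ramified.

p is inert

Since -247 ≡ 1 mod 4, the ring of integers is ℤ[(1+√-247)/2] with discriminant -247.
disc(K) = -247 is not divisible by 7; 7 is unramified.
Euler's criterion: (-247)^3 mod 7 = 6. Thus (-247|7) = -1.
(-247/7) = -1, so 7 is inert.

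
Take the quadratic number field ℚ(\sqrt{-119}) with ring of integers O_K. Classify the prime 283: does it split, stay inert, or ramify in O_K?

splits completely

Since -119 ≡ 1 mod 4, the ring of integers is ℤ[(1+√-119)/2] with discriminant -119.
283 ∤ -119, so 283 is unramified.
Compute (-119/283) via Euler: 164^((283-1)/2) mod 283 = 1, so (-119/283) = 1.
Legendre symbol 1 ⇒ 283 is split.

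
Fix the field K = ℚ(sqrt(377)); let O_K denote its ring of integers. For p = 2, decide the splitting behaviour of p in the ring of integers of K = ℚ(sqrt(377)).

2 splits in O_K

d = 377 ≡ 1 (mod 4), so O_K = ℤ[(1+√377)/2] and disc(K) = d = 377.
2 ∤ 377, so 2 is unramified.
For p = 2 with d ≡ 1 (mod 4): d mod 8 = 1, so 2 splits.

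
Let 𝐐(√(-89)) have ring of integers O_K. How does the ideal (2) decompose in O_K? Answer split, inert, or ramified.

d = -89 ≡ 3 (mod 4), so O_K = ℤ[√-89] and disc(K) = 4d = -356.
Ramification test: 2 | -356. The prime 2 ramifies in K.

ramifies in O_K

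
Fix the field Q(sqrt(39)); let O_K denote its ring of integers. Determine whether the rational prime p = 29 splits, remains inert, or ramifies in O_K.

39 mod 4 = 3, hence disc K = 4·39 = 156 and O_K = ℤ[√39].
Since gcd(29, 156) = 1 the prime 29 does not ramify.
Legendre symbol by Euler's criterion: (39/29) ≡ 39^14 ≡ 28 (mod 29), i.e. (39/29) = -1.
d is a non-residue mod p, hence 29 remains inert in O_K.

inert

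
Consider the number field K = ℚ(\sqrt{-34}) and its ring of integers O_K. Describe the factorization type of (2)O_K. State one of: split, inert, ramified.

p ramifies

d = -34 ≡ 2 (mod 4), so O_K = ℤ[√-34] and disc(K) = 4d = -136.
2 divides disc(K) = -136, so 2 ramifies.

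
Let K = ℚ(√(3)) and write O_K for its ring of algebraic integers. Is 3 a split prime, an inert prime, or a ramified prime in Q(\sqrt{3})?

ramifies in O_K

d = 3 ≡ 3 (mod 4), so O_K = ℤ[√3] and disc(K) = 4d = 12.
disc(K) = 12 = 3·4, so p = 3 is ramified.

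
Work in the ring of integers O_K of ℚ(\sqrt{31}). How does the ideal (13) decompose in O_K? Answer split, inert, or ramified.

31 mod 4 = 3, hence disc K = 4·31 = 124 and O_K = ℤ[√31].
Since gcd(13, 124) = 1 the prime 13 does not ramify.
Compute (31/13) via Euler: 5^((13-1)/2) mod 13 = 12, so (31/13) = -1.
(31/13) = -1, so 13 is inert.

inert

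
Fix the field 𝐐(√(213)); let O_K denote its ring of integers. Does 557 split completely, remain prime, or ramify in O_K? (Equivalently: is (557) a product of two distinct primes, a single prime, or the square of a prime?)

inert

Since 213 ≡ 1 mod 4, the ring of integers is ℤ[(1+√213)/2] with discriminant 213.
disc(K) = 213 is not divisible by 557; 557 is unramified.
Euler's criterion: 213^278 mod 557 = 556. Thus (213|557) = -1.
(213/557) = -1, so 557 is inert.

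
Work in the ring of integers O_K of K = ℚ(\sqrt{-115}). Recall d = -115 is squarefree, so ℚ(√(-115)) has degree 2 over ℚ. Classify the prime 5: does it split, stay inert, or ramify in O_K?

-115 mod 4 = 1, hence disc K = -115 and O_K = ℤ[(1+√-115)/2].
disc(K) = -115 = 5·(-23), so p = 5 is ramified.

p ramifies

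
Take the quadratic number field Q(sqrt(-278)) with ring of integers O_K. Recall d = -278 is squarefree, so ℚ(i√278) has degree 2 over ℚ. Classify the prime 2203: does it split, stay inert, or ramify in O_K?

p is inert

-278 mod 4 = 2, hence disc K = 4·(-278) = -1112 and O_K = ℤ[√-278].
Since gcd(2203, -1112) = 1 the prime 2203 does not ramify.
Euler's criterion: (-278)^1101 mod 2203 = 2202. Thus (-278|2203) = -1.
Legendre symbol -1 ⇒ 2203 is inert.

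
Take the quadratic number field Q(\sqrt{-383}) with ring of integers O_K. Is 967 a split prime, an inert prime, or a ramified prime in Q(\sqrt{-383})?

d = -383 ≡ 1 (mod 4), so O_K = ℤ[(1+√-383)/2] and disc(K) = d = -383.
967 ∤ -383, so 967 is unramified.
Compute (-383/967) via Euler: 584^((967-1)/2) mod 967 = 1, so (-383/967) = 1.
(-383/967) = 1, so 967 splits.

967 splits in O_K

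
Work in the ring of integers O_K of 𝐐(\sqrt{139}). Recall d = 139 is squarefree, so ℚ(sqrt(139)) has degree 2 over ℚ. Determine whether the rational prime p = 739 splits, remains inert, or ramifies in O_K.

p is inert

139 mod 4 = 3, hence disc K = 4·139 = 556 and O_K = ℤ[√139].
Since gcd(739, 556) = 1 the prime 739 does not ramify.
Compute (139/739) via Euler: 139^((739-1)/2) mod 739 = 738, so (139/739) = -1.
d is a non-residue mod p, hence 739 remains inert in O_K.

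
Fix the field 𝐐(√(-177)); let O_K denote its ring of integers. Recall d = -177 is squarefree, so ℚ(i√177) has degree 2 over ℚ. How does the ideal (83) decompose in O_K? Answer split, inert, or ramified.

p is inert

-177 mod 4 = 3, hence disc K = 4·(-177) = -708 and O_K = ℤ[√-177].
disc(K) = -708 is not divisible by 83; 83 is unramified.
Euler's criterion: (-177)^41 mod 83 = 82. Thus (-177|83) = -1.
(-177/83) = -1, so 83 is inert.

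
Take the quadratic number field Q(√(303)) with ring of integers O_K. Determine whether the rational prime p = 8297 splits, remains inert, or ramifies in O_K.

Since 303 ≢ 1 mod 4, the ring of integers is ℤ[√303] with discriminant 4·303 = 1212.
disc(K) = 1212 is not divisible by 8297; 8297 is unramified.
(303/8297) = 303^4148 mod 8297 = 1, giving Legendre symbol 1.
d is a quadratic residue mod p, hence 8297 splits in O_K.

p splits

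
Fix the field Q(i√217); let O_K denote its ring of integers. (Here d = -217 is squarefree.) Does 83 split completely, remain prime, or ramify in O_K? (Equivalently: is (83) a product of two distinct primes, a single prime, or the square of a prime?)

-217 mod 4 = 3, hence disc K = 4·(-217) = -868 and O_K = ℤ[√-217].
83 ∤ -868, so 83 is unramified.
Compute (-217/83) via Euler: 32^((83-1)/2) mod 83 = 82, so (-217/83) = -1.
(-217/83) = -1, so 83 is inert.

83 remains inert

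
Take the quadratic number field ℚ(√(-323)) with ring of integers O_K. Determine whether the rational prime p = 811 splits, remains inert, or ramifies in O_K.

split — (811) = 𝔭₁𝔭₂ with 𝔭₁ ≠ 𝔭₂

d = -323 ≡ 1 (mod 4), so O_K = ℤ[(1+√-323)/2] and disc(K) = d = -323.
Since gcd(811, -323) = 1 the prime 811 does not ramify.
(-323/811) = 488^405 mod 811 = 1, giving Legendre symbol 1.
(-323/811) = 1, so 811 splits.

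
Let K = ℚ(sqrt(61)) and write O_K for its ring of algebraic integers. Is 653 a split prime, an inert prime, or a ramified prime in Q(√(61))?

61 mod 4 = 1, hence disc K = 61 and O_K = ℤ[(1+√61)/2].
Since gcd(653, 61) = 1 the prime 653 does not ramify.
Euler's criterion: 61^326 mod 653 = 652. Thus (61|653) = -1.
d is a non-residue mod p, hence 653 remains inert in O_K.

p is inert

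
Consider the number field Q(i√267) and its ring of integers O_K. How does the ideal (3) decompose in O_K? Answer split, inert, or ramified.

ramified

-267 mod 4 = 1, hence disc K = -267 and O_K = ℤ[(1+√-267)/2].
3 divides disc(K) = -267, so 3 ramifies.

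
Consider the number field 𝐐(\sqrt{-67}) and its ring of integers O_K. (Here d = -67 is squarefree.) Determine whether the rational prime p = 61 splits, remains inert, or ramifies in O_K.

Since -67 ≡ 1 mod 4, the ring of integers is ℤ[(1+√-67)/2] with discriminant -67.
61 ∤ -67, so 61 is unramified.
Compute (-67/61) via Euler: 55^((61-1)/2) mod 61 = 60, so (-67/61) = -1.
(-67/61) = -1, so 61 is inert.

inert — (61) stays prime in O_K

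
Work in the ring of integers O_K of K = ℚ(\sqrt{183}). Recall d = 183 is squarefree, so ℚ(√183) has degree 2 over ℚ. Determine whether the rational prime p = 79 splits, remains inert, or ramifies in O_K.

183 mod 4 = 3, hence disc K = 4·183 = 732 and O_K = ℤ[√183].
Since gcd(79, 732) = 1 the prime 79 does not ramify.
(183/79) = 25^39 mod 79 = 1, giving Legendre symbol 1.
(183/79) = 1, so 79 splits.

splits completely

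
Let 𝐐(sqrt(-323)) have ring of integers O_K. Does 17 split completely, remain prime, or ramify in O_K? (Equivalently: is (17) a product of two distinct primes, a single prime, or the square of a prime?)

ramified

Since -323 ≡ 1 mod 4, the ring of integers is ℤ[(1+√-323)/2] with discriminant -323.
Ramification test: 17 | -323. The prime 17 ramifies in K.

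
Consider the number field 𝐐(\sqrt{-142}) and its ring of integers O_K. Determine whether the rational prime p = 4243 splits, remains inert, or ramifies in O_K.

inert

-142 mod 4 = 2, hence disc K = 4·(-142) = -568 and O_K = ℤ[√-142].
disc(K) = -568 is not divisible by 4243; 4243 is unramified.
(-142/4243) = 4101^2121 mod 4243 = 4242, giving Legendre symbol -1.
(-142/4243) = -1, so 4243 is inert.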